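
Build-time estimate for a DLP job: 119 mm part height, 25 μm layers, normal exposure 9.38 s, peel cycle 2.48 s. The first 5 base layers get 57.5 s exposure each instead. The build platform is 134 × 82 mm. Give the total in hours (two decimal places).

15.75 hours

Layers = ⌈119/0.025⌉ = 4760.
Bottom layers = 5 × (57.5 + 2.48) = 299.9 s.
Regular layers = 4755 × (9.38 + 2.48) = 56394.3 s.
Total = 299.9 + 56394.3 = 56694.2 s = 15.75 hours.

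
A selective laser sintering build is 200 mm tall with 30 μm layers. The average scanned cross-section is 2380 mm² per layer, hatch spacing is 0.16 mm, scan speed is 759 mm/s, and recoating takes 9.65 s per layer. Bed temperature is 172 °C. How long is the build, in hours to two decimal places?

54.17 hours

Number of layers: 200 / 0.03 → 6667 (rounded up).
Per-layer scan distance = 2380 / 0.16 = 14875 mm.
Scan time per layer = 14875 / 759, so 19.5982 s.
Layer cycle = 19.5982 + 9.65, so 29.2482 s.
Total: 6667 × 29.2482 s = 194997.7494 s → 54.17 hours.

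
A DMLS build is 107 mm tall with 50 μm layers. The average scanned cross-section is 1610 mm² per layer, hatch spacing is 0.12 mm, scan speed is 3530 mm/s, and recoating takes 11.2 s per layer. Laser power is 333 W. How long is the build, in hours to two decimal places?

Layers = ⌈107/0.05⌉ = 2140.
Hatch length per layer = 1610 / 0.12 = 13416.7 mm.
Scan time per layer = 13416.7 / 3530 = 3.8008 s.
Time per layer: 3.8008 + 11.2 → 15.0008 s.
Build time = 2140 × 15.0008 = 32101.712 s = 8.92 hours.

8.92 hours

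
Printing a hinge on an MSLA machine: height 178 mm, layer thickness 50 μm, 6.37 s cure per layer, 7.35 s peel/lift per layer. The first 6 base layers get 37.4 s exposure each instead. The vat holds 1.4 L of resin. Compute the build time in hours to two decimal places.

Layer count = ceil(178 / 0.05) = 3560.
Burn-in layers = 6 × (37.4 + 7.35) = 268.5 s.
Normal layers = 3554 × (6.37 + 7.35) = 48760.88 s.
Total = 268.5 + 48760.88 = 49029.38 s = 13.62 hours.

13.62 hours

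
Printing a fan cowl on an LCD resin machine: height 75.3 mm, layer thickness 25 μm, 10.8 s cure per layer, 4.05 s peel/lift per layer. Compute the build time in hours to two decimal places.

12.42 hours

Layers = ⌈75.3/0.025⌉ = 3012.
Cycle time: 10.8 + 4.05 → 14.85 s.
Total = 3012 × 14.85 = 44728.2 s = 12.42 hours.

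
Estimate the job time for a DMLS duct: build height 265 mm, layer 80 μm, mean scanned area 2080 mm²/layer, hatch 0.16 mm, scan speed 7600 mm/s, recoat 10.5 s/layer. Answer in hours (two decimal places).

Layers = ⌈265/0.08⌉ = 3313.
Per-layer scan distance = 2080 / 0.16 = 13000 mm.
Laser time per layer = 13000 / 7600, so 1.7105 s.
Time per layer = 1.7105 + 10.5, so 12.2105 s.
Total: 3313 × 12.2105 s = 40453.3865 s → 11.24 hours.

11.24 hours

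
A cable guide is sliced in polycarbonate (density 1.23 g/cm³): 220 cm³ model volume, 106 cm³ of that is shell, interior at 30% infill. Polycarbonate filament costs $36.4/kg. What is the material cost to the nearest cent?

Interior volume = 220 − 106 = 114 cm³.
Infill deposited: 0.30 × 114 → 34.2 cm³.
Total printed volume = 106 + 34.2 = 140.2 cm³.
Mass: 140.2 × 1.23 → 172.446 g.
At $36.4/kg: 172.446/1000 × 36.4 = $6.28.

$6.28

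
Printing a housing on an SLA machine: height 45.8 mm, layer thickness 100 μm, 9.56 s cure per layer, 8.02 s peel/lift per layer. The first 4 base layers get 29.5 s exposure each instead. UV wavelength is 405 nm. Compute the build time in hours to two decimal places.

Layer count = ceil(45.8 / 0.1) = 458.
Bottom layers: 4 × (29.5 + 8.02) → 150.08 s.
Regular layers = 454 × (9.56 + 8.02) = 7981.32 s.
Sum: 150.08 + 7981.32 = 8131.4 s → 2.26 hours.

2.26 hours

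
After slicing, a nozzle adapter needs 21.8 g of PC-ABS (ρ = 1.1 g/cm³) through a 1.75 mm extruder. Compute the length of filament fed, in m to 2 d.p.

Extruded volume: 21.8/1.1 = 19.8182 cm³ (19818.2 mm³).
Cross-section of 1.75 mm filament: π·(1.75/2)² = 2.4053 mm².
L = V/A = 19818.2/2.4053 = 8239.39 mm → 8.24 m.

8.24 m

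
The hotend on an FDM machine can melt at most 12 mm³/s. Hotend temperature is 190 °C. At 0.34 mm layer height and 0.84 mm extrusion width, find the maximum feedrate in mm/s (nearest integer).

42 mm/s

A = 0.34 × 0.84 = 0.2856 mm².
v_max = Q/A = 12/0.2856 = 42.02 mm/s → 42 mm/s.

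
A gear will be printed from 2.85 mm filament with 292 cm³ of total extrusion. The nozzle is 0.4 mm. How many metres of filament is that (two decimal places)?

45.77 m

Filament cross-section = π × (2.85/2)² = 6.3794 mm².
Length = 292 cm³ / 6.3794 mm² = 292000 / 6.3794 = 45772.33 mm = 45.77 m.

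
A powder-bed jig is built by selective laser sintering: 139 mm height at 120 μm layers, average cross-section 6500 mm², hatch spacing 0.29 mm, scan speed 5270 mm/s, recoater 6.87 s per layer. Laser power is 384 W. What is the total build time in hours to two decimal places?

Layers = ⌈139/0.12⌉ = 1159.
Per-layer scan distance = 6500 / 0.29, so 22413.8 mm.
Laser time per layer = 22413.8 / 5270, so 4.2531 s.
Time per layer = 4.2531 + 6.87 = 11.1231 s.
Build time = 1159 × 11.1231 = 12891.6729 s = 3.58 hours.

3.58 hours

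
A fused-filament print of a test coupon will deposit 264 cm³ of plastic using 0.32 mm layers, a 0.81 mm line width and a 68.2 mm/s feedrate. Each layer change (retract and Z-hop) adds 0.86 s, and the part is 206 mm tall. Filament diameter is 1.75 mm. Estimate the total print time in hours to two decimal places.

4.30 hours

Line area = 0.32 × 0.81 = 0.2592 mm².
Total extruded path = 264000/0.2592 = 1018518.5 mm.
Extrusion time: 1018518.5 / 68.2 → 14934.3 s.
Layers = ⌈206/0.32⌉ = 644.
Layer-change overhead = 644 × 0.86 = 553.84 s.
Altogether 14934.3 + 553.84 = 15488.14 s, i.e. 4.30 hours.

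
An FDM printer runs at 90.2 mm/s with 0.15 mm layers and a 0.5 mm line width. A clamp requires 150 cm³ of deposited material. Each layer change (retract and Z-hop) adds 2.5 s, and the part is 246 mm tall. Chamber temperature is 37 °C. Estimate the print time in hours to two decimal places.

7.30 hours

Extrusion cross-section = 0.15 × 0.5, so 0.075 mm².
Total extruded path = 150000/0.075 = 2000000 mm.
Time extruding = 2000000 / 90.2 = 22172.9 s.
Layers = ⌈246/0.15⌉ = 1640.
Z-hop total = 1640 × 2.5 = 4100 s.
Total = 22172.9 + 4100 = 26272.9 s = 7.30 hours.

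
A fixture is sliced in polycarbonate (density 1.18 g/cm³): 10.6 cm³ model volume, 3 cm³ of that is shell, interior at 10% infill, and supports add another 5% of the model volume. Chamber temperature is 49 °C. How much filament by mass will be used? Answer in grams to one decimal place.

5.1 g

Volume inside the shell: 10.6 − 3 → 7.6 cm³.
Deposited infill: 0.10 × 7.6 → 0.76 cm³.
Support: 0.05 × 10.6 → 0.53 cm³.
Total extruded: 3 + 0.76 + 0.53 → 4.29 cm³.
Mass = 4.29 × 1.18, so 5.0622 g.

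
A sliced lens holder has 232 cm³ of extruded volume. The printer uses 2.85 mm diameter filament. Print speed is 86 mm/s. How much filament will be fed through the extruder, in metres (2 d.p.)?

Cross-section of 2.85 mm filament: π·(2.85/2)² = 6.3794 mm².
L = 232000 mm³ / 6.3794 mm² = 36367.06 mm, i.e. 36.37 m.

36.37 m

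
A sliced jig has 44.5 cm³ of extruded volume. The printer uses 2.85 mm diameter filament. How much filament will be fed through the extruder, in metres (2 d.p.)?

6.98 m

A = π r² = π × 1.425² = 6.3794 mm².
L = 44500 mm³ / 6.3794 mm² = 6975.58 mm, i.e. 6.98 m.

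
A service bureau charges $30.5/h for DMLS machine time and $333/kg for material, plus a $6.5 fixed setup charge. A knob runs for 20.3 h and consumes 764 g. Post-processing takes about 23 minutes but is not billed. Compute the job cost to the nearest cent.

Machine-time cost: 30.5 × 20.3 → $619.15.
Material charge = 333 × 764/1000 = $254.412.
Total = 619.15 + 254.412 + 6.5 = 880.062 ≈ $880.06.

$880.06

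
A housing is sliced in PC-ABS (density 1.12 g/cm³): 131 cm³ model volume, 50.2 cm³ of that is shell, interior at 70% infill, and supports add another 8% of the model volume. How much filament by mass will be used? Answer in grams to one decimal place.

Volume inside the shell: 131 − 50.2 → 80.8 cm³.
Infill deposited = 0.70 × 80.8, so 56.56 cm³.
Support = 0.08 × 131, so 10.48 cm³.
Total printed volume = 50.2 + 56.56 + 10.48 = 117.24 cm³.
Mass: 117.24 × 1.12 → 131.3088 g.

131.3 g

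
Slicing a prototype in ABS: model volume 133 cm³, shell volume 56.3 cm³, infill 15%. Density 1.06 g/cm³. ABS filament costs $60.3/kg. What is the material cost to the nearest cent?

$4.33

Volume inside the shell = 133 − 56.3, so 76.7 cm³.
Infill volume = 0.15 × 76.7 = 11.505 cm³.
Deposited volume = 56.3 + 11.505, so 67.805 cm³.
Mass = 67.805 × 1.06 = 71.8733 g.
At $60.3/kg: 71.8733/1000 × 60.3 = $4.33.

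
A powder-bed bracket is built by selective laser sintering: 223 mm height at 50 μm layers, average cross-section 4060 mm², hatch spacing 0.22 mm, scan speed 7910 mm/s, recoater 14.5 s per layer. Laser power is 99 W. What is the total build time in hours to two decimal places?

20.85 hours

Layer count = ceil(223 / 0.05) = 4460.
Per-layer scan distance = 4060 / 0.22, so 18454.5 mm.
Per-layer scan time = 18454.5 / 7910, so 2.3331 s.
Layer cycle: 2.3331 + 14.5 → 16.8331 s.
4460 layers × 16.8331 s/layer = 75075.626 s, i.e. 20.85 hours.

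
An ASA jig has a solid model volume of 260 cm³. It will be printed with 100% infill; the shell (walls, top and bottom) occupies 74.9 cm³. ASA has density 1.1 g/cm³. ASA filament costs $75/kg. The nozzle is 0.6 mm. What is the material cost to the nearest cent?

$21.45

Volume inside the shell: 260 − 74.9 → 185.1 cm³.
Infill deposited = 1.00 × 185.1, so 185.1 cm³.
Total extruded: 74.9 + 185.1 → 260 cm³.
Mass: 260 × 1.1 → 286 g.
At $75/kg: 286/1000 × 75 = $21.45.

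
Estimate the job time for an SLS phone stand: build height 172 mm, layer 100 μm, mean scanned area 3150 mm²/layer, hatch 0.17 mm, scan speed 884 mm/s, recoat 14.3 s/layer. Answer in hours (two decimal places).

Number of layers: 172 / 0.1 → 1720 (rounded up).
Hatch length per layer: 3150 / 0.17 → 18529.4 mm.
Laser time per layer = 18529.4 / 884 = 20.9609 s.
Time per layer: 20.9609 + 14.3 → 35.2609 s.
1720 layers × 35.2609 s/layer = 60648.748 s, i.e. 16.85 hours.

16.85 hours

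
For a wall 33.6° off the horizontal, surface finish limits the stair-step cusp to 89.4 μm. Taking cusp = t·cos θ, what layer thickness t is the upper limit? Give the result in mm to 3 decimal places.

0.107 mm

Layer height = cusp / cos(33.6°) = 0.0894 / 0.8329 = 0.107 mm.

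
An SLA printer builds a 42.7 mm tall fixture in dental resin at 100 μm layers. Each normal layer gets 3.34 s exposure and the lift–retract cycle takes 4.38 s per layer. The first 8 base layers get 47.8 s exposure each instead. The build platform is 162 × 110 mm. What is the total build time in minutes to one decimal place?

Layer count = ceil(42.7 / 0.1) = 427.
Burn-in layers = 8 × (47.8 + 4.38) = 417.44 s.
Normal layers = 419 × (3.34 + 4.38) = 3234.68 s.
Sum: 417.44 + 3234.68 = 3652.12 s → 60.9 minutes.

60.9 minutes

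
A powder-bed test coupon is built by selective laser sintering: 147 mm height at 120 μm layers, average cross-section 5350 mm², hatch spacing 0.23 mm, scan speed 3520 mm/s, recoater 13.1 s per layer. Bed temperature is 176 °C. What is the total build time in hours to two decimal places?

Layer count = ceil(147 / 0.12) = 1225.
Scan path per layer: 5350 / 0.23 → 23260.9 mm.
Per-layer scan time = 23260.9 / 3520, so 6.6082 s.
Per-layer time = 6.6082 + 13.1, so 19.7082 s.
Total: 1225 × 19.7082 s = 24142.545 s → 6.71 hours.

6.71 hours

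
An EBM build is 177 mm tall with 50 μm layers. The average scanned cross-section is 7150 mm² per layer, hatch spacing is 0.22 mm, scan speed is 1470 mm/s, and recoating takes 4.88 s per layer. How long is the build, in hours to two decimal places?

Layers = ⌈177/0.05⌉ = 3540.
Per-layer scan distance = 7150 / 0.22, so 32500 mm.
Beam time per layer: 32500 / 1470 → 22.1088 s.
Time per layer = 22.1088 + 4.88 = 26.9888 s.
Total: 3540 × 26.9888 s = 95540.352 s → 26.54 hours.

26.54 hours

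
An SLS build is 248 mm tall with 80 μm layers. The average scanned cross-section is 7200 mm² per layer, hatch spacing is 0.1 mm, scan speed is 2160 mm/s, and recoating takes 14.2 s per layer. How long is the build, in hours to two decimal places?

40.93 hours

Number of layers: 248 / 0.08 → 3100 (rounded up).
Per-layer scan distance = 7200 / 0.1 = 72000 mm.
Laser time per layer: 72000 / 2160 → 33.3333 s.
Layer cycle = 33.3333 + 14.2, so 47.5333 s.
3100 layers × 47.5333 s/layer = 147353.23 s, i.e. 40.93 hours.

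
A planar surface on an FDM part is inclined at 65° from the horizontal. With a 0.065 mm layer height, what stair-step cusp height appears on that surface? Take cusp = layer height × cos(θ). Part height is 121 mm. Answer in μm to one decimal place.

27.5 μm

cos(65°) = 0.4226, so cusp = 0.065 × 0.4226 = 0.027469 mm → 27.5 μm.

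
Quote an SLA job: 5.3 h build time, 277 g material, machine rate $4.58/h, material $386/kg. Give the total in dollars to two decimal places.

$131.20

Machine cost = 4.58 × 5.3 = $24.274.
Material cost: 386 × 277/1000 → $106.922.
Total = 24.274 + 106.922 = 131.196 ≈ $131.20.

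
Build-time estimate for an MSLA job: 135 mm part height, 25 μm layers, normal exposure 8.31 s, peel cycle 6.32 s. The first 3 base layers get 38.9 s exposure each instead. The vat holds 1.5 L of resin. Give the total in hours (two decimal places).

Number of layers: 135 / 0.025 → 5400 (rounded up).
Bottom layers = 3 × (38.9 + 6.32), so 135.66 s.
Remaining layers = 5397 × (8.31 + 6.32), so 78958.11 s.
Sum: 135.66 + 78958.11 = 79093.77 s → 21.97 hours.

21.97 hours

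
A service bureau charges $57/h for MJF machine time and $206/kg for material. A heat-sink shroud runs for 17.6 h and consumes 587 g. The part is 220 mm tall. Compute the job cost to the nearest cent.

Time charge = 57 × 17.6 = $1003.20.
Material charge: 206 × 587/1000 → $120.922.
Job cost: 1003.20 + 120.922 = 1124.122 ≈ $1124.12.

$1124.12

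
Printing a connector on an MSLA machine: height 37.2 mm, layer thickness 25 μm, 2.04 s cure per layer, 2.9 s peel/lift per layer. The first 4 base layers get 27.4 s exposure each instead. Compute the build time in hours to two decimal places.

Layers = ⌈37.2/0.025⌉ = 1488.
Base layers = 4 × (27.4 + 2.9), so 121.2 s.
Normal layers = 1484 × (2.04 + 2.9) = 7330.96 s.
Sum: 121.2 + 7330.96 = 7452.16 s → 2.07 hours.

2.07 hours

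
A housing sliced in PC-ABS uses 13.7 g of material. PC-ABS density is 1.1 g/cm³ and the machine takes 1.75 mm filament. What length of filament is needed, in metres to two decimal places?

Volume = 13.7 g / 1.1 g·cm⁻³ = 12.4545 cm³ = 12454.5 mm³.
Filament cross-section = π × (1.75/2)² = 2.4053 mm².
Length = 12454.5 / 2.4053 = 5177.94 mm = 5.18 m.

5.18 m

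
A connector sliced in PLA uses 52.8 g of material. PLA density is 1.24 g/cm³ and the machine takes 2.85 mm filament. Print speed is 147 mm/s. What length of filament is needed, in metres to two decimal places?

Extruded volume: 52.8/1.24 = 42.5806 cm³ (42580.6 mm³).
Cross-section of 2.85 mm filament: π·(2.85/2)² = 6.3794 mm².
Length = 42580.6 / 6.3794 = 6674.7 mm = 6.67 m.

6.67 m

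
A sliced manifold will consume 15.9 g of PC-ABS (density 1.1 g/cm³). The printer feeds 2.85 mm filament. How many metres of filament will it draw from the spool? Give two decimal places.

2.27 m

Volume = 15.9 g / 1.1 g·cm⁻³ = 14.4545 cm³ = 14454.5 mm³.
Filament cross-section = π × (2.85/2)² = 6.3794 mm².
Length = 14454.5 / 6.3794 = 2265.81 mm = 2.27 m.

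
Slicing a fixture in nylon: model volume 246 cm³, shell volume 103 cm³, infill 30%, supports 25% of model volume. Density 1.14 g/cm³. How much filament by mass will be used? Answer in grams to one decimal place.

Volume inside the shell: 246 − 103 → 143 cm³.
Infill volume: 0.30 × 143 → 42.9 cm³.
Support = 0.25 × 246 = 61.5 cm³.
Deposited volume = 103 + 42.9 + 61.5, so 207.4 cm³.
Mass = 207.4 × 1.14 = 236.436 g.

236.4 g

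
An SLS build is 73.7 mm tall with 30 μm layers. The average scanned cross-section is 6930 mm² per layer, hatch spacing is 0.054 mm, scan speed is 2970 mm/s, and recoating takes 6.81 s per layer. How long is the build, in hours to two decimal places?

34.14 hours

Number of layers: 73.7 / 0.03 → 2457 (rounded up).
Per-layer scan distance: 6930 / 0.054 → 128333.3 mm.
Per-layer scan time = 128333.3 / 2970, so 43.2099 s.
Per-layer time = 43.2099 + 6.81 = 50.0199 s.
Build time = 2457 × 50.0199 = 122898.8943 s = 34.14 hours.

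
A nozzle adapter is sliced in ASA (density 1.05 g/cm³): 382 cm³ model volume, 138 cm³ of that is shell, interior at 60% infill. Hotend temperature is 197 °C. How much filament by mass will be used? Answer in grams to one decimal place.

Infill region: 382 − 138 → 244 cm³.
Infill deposited: 0.60 × 244 → 146.4 cm³.
Total printed volume = 138 + 146.4 = 284.4 cm³.
Mass = 284.4 × 1.05, so 298.62 g.

298.6 g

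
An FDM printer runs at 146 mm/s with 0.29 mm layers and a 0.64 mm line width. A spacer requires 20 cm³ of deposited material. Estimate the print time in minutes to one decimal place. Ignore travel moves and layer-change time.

Bead cross-section = 0.29 × 0.64, so 0.1856 mm².
Toolpath length = 20 cm³ / 0.1856 mm² = 20000 / 0.1856 = 107758.6 mm.
Time extruding = 107758.6 / 146, so 738.1 s.
Converting: 738.1 s = 12.3 minutes.

12.3 minutes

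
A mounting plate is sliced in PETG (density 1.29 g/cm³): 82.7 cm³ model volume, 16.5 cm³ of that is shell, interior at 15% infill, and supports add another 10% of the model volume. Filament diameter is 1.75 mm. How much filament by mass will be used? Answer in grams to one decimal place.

44.8 g

Infill region = 82.7 − 16.5 = 66.2 cm³.
Deposited infill: 0.15 × 66.2 → 9.93 cm³.
Support = 0.10 × 82.7 = 8.27 cm³.
Deposited volume = 16.5 + 9.93 + 8.27 = 34.7 cm³.
Mass: 34.7 × 1.29 → 44.763 g.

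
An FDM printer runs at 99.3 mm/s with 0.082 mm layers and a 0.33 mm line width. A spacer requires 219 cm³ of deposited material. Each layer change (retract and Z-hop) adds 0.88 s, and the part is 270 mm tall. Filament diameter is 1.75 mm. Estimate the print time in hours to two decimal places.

23.44 hours

Line area = 0.082 × 0.33 = 0.02706 mm².
Toolpath length = 219 cm³ / 0.02706 mm² = 219000 / 0.02706 = 8093126.4 mm.
Print-move time: 8093126.4 / 99.3 → 81501.8 s.
Number of layers: 270 / 0.082 → 3293 (rounded up).
Non-print overhead = 3293 × 0.88 = 2897.84 s.
Altogether 81501.8 + 2897.84 = 84399.64 s, i.e. 23.44 hours.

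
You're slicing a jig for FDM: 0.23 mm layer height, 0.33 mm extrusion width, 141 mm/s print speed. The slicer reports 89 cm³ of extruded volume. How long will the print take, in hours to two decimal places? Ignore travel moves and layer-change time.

Bead cross-section = 0.23 × 0.33, so 0.0759 mm².
Toolpath length = 89 cm³ / 0.0759 mm² = 89000 / 0.0759 = 1172595.5 mm.
Extrusion time = 1172595.5 / 141 = 8316.3 s.
In the requested units: 8316.3 s = 2.31 hours.

2.31 hours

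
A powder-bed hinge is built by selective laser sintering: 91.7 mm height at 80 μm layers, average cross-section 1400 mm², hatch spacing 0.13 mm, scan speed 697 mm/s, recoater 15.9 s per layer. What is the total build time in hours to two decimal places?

9.99 hours

Layers = ⌈91.7/0.08⌉ = 1147.
Scan path per layer = 1400 / 0.13, so 10769.2 mm.
Scan time per layer = 10769.2 / 697 = 15.4508 s.
Per-layer time: 15.4508 + 15.9 → 31.3508 s.
1147 layers × 31.3508 s/layer = 35959.3676 s, i.e. 9.99 hours.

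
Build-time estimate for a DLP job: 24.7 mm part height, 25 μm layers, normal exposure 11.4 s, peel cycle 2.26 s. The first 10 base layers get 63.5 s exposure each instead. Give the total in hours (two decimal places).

Layer count = ceil(24.7 / 0.025) = 988.
Bottom layers = 10 × (63.5 + 2.26) = 657.6 s.
Regular layers = 978 × (11.4 + 2.26) = 13359.48 s.
Sum: 657.6 + 13359.48 = 14017.08 s → 3.89 hours.

3.89 hours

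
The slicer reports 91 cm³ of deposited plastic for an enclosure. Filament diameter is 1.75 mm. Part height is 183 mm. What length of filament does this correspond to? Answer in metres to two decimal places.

37.83 m

A = π r² = π × 0.875² = 2.4053 mm².
L = 91000 mm³ / 2.4053 mm² = 37833.12 mm, i.e. 37.83 m.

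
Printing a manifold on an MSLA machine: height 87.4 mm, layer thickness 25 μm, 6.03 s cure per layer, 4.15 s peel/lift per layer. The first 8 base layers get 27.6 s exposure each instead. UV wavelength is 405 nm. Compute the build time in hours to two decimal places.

9.93 hours

Number of layers: 87.4 / 0.025 → 3496 (rounded up).
Burn-in layers = 8 × (27.6 + 4.15), so 254 s.
Regular layers: 3488 × (6.03 + 4.15) → 35507.84 s.
Total = 254 + 35507.84 = 35761.84 s = 9.93 hours.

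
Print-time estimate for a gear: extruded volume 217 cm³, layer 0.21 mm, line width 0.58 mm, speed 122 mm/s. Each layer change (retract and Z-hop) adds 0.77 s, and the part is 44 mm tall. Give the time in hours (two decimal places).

Bead cross-section = 0.21 × 0.58 = 0.1218 mm².
Toolpath length = 217 cm³ / 0.1218 mm² = 217000 / 0.1218 = 1781609.2 mm.
Extrusion time = 1781609.2 / 122, so 14603.4 s.
Layer count = ceil(44 / 0.21) = 210.
Z-hop total = 210 × 0.77 = 161.7 s.
Total = 14603.4 + 161.7 = 14765.1 s = 4.10 hours.

4.10 hours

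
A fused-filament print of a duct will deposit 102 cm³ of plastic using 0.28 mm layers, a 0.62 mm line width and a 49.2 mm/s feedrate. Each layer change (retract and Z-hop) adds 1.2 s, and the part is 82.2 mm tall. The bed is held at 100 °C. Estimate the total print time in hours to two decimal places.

3.42 hours

Extrusion cross-section = 0.28 × 0.62, so 0.1736 mm².
Toolpath length = 102 cm³ / 0.1736 mm² = 102000 / 0.1736 = 587557.6 mm.
Print-move time = 587557.6 / 49.2 = 11942.2 s.
Layer count = ceil(82.2 / 0.28) = 294.
Z-hop total = 294 × 1.2, so 352.8 s.
Altogether 11942.2 + 352.8 = 12295 s, i.e. 3.42 hours.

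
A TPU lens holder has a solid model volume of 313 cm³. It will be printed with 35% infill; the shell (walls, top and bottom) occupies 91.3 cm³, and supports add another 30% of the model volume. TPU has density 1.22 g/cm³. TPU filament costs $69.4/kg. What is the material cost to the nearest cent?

Infill region = 313 − 91.3, so 221.7 cm³.
Infill volume = 0.35 × 221.7, so 77.595 cm³.
Support = 0.30 × 313 = 93.9 cm³.
Total printed volume: 91.3 + 77.595 + 93.9 → 262.795 cm³.
Mass: 262.795 × 1.22 → 320.6099 g.
Cost = 320.6099 g / 1000 × $69.4/kg = $22.25.

$22.25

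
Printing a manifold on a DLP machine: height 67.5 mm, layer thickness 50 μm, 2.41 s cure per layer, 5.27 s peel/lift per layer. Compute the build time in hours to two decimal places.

2.88 hours

Layer count = ceil(67.5 / 0.05) = 1350.
Cycle time: 2.41 + 5.27 → 7.68 s.
Total = 1350 × 7.68 = 10368 s = 2.88 hours.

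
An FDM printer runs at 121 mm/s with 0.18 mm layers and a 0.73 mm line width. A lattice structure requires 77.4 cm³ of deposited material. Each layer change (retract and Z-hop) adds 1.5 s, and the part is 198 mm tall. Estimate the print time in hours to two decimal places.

Bead cross-section = 0.18 × 0.73 = 0.1314 mm².
Path length: 77400 mm³ / 0.1314 mm² → 589041.1 mm.
Extrusion time: 589041.1 / 121 → 4868.1 s.
Layer count = ceil(198 / 0.18) = 1100.
Layer-change overhead = 1100 × 1.5 = 1650 s.
Total = 4868.1 + 1650 = 6518.1 s = 1.81 hours.

1.81 hours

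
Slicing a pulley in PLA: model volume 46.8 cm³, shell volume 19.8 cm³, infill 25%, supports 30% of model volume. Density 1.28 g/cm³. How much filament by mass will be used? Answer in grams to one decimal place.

52.0 g

Volume inside the shell = 46.8 − 19.8 = 27 cm³.
Deposited infill = 0.25 × 27 = 6.75 cm³.
Support = 0.30 × 46.8 = 14.04 cm³.
Total extruded: 19.8 + 6.75 + 14.04 → 40.59 cm³.
Mass: 40.59 × 1.28 → 51.9552 g.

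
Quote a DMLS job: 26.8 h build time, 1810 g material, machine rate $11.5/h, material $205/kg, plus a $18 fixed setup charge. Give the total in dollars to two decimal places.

Machine cost: 11.5 × 26.8 → $308.20.
Feedstock cost = 205 × 1810/1000 = $371.05.
Adding setup: 308.20 + 371.05 + 18 → $697.25.

$697.25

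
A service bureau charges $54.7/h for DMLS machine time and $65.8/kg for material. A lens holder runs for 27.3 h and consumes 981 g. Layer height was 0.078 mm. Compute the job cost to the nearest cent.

Time charge = 54.7 × 27.3 = $1493.31.
Material cost = 65.8 × 981/1000, so $64.5498.
Job cost: 1493.31 + 64.5498 = 1557.8598 ≈ $1557.86.

$1557.86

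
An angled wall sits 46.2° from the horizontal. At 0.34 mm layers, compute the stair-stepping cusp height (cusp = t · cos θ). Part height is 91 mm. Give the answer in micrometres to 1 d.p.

235.3 μm

Cusp = layer height × cos(46.2°) = 0.34 × 0.6921 = 0.235314 mm = 235.3 μm.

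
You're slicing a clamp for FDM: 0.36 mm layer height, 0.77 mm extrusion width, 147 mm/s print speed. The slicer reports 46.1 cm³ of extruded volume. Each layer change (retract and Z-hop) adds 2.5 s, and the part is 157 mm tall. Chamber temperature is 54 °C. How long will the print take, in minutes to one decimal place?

Extrusion cross-section = 0.36 × 0.77, so 0.2772 mm².
Total extruded path = 46100/0.2772 = 166305.9 mm.
Extrusion time: 166305.9 / 147 → 1131.3 s.
Layer count = ceil(157 / 0.36) = 437.
Z-hop total = 437 × 2.5 = 1092.5 s.
Total = 1131.3 + 1092.5 = 2223.8 s = 37.1 minutes.

37.1 minutes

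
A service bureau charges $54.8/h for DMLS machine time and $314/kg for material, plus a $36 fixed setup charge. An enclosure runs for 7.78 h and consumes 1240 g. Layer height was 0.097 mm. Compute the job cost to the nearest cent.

$851.70

Machine-time cost = 54.8 × 7.78 = $426.344.
Material charge: 314 × 1240/1000 → $389.36.
Total = 426.344 + 389.36 + 36 = 851.704 ≈ $851.70.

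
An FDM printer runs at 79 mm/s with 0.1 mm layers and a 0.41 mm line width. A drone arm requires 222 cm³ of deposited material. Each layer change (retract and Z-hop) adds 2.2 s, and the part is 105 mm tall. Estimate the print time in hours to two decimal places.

Line area: 0.1 × 0.41 → 0.041 mm².
Toolpath length = 222 cm³ / 0.041 mm² = 222000 / 0.041 = 5414634.1 mm.
Extrusion time: 5414634.1 / 79 → 68539.7 s.
Layer count = ceil(105 / 0.1) = 1050.
Layer-change overhead = 1050 × 2.2, so 2310 s.
Altogether 68539.7 + 2310 = 70849.7 s, i.e. 19.68 hours.

19.68 hours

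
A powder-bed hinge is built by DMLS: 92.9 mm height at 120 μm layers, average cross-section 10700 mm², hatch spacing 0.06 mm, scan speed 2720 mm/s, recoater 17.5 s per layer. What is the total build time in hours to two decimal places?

17.88 hours

Layer count = ceil(92.9 / 0.12) = 775.
Hatch length per layer = 10700 / 0.06 = 178333.3 mm.
Scan time per layer: 178333.3 / 2720 → 65.5637 s.
Layer cycle = 65.5637 + 17.5, so 83.0637 s.
775 layers × 83.0637 s/layer = 64374.3675 s, i.e. 17.88 hours.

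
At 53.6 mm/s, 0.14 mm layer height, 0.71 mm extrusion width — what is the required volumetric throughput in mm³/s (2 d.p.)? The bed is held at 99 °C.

Extrusion cross-section = 0.14 × 0.71, so 0.0994 mm².
Volumetric flow = 53.6 × 0.0994 = 5.33 mm³/s.

5.33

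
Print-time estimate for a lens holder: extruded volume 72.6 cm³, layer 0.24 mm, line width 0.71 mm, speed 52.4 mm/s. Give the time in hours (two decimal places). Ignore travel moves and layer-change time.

Bead cross-section = 0.24 × 0.71 = 0.1704 mm².
Path length: 72600 mm³ / 0.1704 mm² → 426056.3 mm.
Extrusion time = 426056.3 / 52.4, so 8130.8 s.
Converting: 8130.8 s = 2.26 hours.

2.26 hours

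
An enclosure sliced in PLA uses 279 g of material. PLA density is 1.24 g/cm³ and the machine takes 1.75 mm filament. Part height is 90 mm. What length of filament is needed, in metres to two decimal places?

Volume = 279 g / 1.24 g·cm⁻³ = 225 cm³ = 225000 mm³.
A = π r² = π × 0.875² = 2.4053 mm².
Length = 225000 / 2.4053 = 93543.42 mm = 93.54 m.

93.54 m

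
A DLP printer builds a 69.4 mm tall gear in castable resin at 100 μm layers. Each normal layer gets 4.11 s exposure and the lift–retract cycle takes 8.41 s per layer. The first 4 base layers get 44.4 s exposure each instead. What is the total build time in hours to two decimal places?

2.46 hours

Number of layers: 69.4 / 0.1 → 694 (rounded up).
Bottom layers = 4 × (44.4 + 8.41) = 211.24 s.
Regular layers = 690 × (4.11 + 8.41) = 8638.8 s.
Sum: 211.24 + 8638.8 = 8850.04 s → 2.46 hours.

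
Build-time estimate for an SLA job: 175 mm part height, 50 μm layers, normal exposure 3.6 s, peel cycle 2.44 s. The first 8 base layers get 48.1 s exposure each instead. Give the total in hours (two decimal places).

Number of layers: 175 / 0.05 → 3500 (rounded up).
Bottom layers = 8 × (48.1 + 2.44), so 404.32 s.
Remaining layers: 3492 × (3.6 + 2.44) → 21091.68 s.
Sum: 404.32 + 21091.68 = 21496 s → 5.97 hours.

5.97 hours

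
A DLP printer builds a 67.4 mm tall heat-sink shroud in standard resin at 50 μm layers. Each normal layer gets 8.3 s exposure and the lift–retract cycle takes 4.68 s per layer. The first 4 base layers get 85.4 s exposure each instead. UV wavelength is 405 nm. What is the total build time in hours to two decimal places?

Layer count = ceil(67.4 / 0.05) = 1348.
Base layers = 4 × (85.4 + 4.68), so 360.32 s.
Normal layers = 1344 × (8.3 + 4.68) = 17445.12 s.
Sum: 360.32 + 17445.12 = 17805.44 s → 4.95 hours.

4.95 hours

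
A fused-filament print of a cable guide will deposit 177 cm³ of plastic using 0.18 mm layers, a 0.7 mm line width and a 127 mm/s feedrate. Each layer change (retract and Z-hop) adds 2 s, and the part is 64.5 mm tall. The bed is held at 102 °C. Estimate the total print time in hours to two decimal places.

3.27 hours

Bead cross-section = 0.18 × 0.7, so 0.126 mm².
Toolpath length = 177 cm³ / 0.126 mm² = 177000 / 0.126 = 1404761.9 mm.
Time extruding = 1404761.9 / 127 = 11061.1 s.
Number of layers: 64.5 / 0.18 → 359 (rounded up).
Layer-change overhead: 359 × 2 → 718 s.
Altogether 11061.1 + 718 = 11779.1 s, i.e. 3.27 hours.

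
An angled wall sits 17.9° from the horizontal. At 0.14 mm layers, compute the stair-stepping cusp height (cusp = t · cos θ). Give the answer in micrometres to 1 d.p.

133.2 μm

h_c = t·cos θ = 0.14 × 0.9516 = 0.133224 mm (133.2 μm).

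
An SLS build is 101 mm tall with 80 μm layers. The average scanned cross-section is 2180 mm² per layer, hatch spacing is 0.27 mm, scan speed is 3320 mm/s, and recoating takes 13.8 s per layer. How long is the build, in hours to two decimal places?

Layer count = ceil(101 / 0.08) = 1263.
Per-layer scan distance = 2180 / 0.27, so 8074.1 mm.
Per-layer scan time = 8074.1 / 3320, so 2.432 s.
Layer cycle: 2.432 + 13.8 → 16.232 s.
1263 layers × 16.232 s/layer = 20501.016 s, i.e. 5.69 hours.

5.69 hours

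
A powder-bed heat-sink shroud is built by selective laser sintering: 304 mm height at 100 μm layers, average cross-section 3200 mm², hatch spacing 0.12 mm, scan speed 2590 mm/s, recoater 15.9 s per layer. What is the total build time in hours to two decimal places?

22.12 hours

Number of layers: 304 / 0.1 → 3040 (rounded up).
Scan path per layer = 3200 / 0.12 = 26666.7 mm.
Laser time per layer = 26666.7 / 2590, so 10.296 s.
Layer cycle = 10.296 + 15.9 = 26.196 s.
Build time = 3040 × 26.196 = 79635.84 s = 22.12 hours.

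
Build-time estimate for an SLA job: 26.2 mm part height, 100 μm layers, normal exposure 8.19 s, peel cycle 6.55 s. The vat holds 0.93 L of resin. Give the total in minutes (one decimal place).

Layer count = ceil(26.2 / 0.1) = 262.
Cycle time = 8.19 + 6.55, so 14.74 s.
Build time: 262 × 14.74 s = 3861.88 s, i.e. 64.4 minutes.

64.4 minutes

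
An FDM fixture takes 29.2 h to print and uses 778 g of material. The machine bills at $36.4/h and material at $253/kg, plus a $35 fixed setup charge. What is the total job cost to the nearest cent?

$1294.71

Machine-time cost: 36.4 × 29.2 → $1062.88.
Material charge = 253 × 778/1000 = $196.834.
Total = 1062.88 + 196.834 + 35 = 1294.714 ≈ $1294.71.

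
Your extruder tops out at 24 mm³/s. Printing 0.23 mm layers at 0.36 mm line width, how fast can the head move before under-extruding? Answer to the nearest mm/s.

290 mm/s

A: 0.23 × 0.36 → 0.0828 mm².
Max speed = 24 / 0.0828 = 289.86 ≈ 290 mm/s.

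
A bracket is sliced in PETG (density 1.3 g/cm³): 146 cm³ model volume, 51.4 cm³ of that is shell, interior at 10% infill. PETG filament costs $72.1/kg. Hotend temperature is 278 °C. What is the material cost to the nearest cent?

Interior volume: 146 − 51.4 → 94.6 cm³.
Infill deposited = 0.10 × 94.6 = 9.46 cm³.
Deposited volume = 51.4 + 9.46, so 60.86 cm³.
Mass = 60.86 × 1.3, so 79.118 g.
At $72.1/kg: 79.118/1000 × 72.1 = $5.70.

$5.70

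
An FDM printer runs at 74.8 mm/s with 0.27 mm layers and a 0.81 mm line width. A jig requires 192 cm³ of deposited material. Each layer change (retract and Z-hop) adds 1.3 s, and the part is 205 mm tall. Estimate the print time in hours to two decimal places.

Line area = 0.27 × 0.81, so 0.2187 mm².
Toolpath length = 192 cm³ / 0.2187 mm² = 192000 / 0.2187 = 877915 mm.
Time extruding: 877915 / 74.8 → 11736.8 s.
Number of layers: 205 / 0.27 → 760 (rounded up).
Layer-change overhead: 760 × 1.3 → 988 s.
Total = 11736.8 + 988 = 12724.8 s = 3.53 hours.

3.53 hours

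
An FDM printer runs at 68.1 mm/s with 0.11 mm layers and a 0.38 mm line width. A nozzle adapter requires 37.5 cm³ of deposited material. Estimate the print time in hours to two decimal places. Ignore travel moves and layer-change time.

Line area = 0.11 × 0.38, so 0.0418 mm².
Toolpath length = 37.5 cm³ / 0.0418 mm² = 37500 / 0.0418 = 897129.2 mm.
Print-move time = 897129.2 / 68.1 = 13173.7 s.
In the requested units: 13173.7 s = 3.66 hours.

3.66 hours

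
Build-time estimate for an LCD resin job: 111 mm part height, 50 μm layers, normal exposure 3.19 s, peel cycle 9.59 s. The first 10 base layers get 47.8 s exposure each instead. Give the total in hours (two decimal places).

Number of layers: 111 / 0.05 → 2220 (rounded up).
Bottom layers = 10 × (47.8 + 9.59), so 573.9 s.
Remaining layers: 2210 × (3.19 + 9.59) → 28243.8 s.
Total = 573.9 + 28243.8 = 28817.7 s = 8.00 hours.

8.00 hours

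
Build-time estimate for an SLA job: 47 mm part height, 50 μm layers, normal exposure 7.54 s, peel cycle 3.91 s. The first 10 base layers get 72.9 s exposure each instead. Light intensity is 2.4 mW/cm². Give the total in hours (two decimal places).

Layer count = ceil(47 / 0.05) = 940.
Base layers: 10 × (72.9 + 3.91) → 768.1 s.
Regular layers = 930 × (7.54 + 3.91), so 10648.5 s.
Total = 768.1 + 10648.5 = 11416.6 s = 3.17 hours.

3.17 hours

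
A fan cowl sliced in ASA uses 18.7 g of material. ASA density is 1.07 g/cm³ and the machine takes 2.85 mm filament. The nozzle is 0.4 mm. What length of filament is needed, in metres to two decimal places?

Volume = 18.7 g / 1.07 g·cm⁻³ = 17.4766 cm³ = 17476.6 mm³.
A = π r² = π × 1.425² = 6.3794 mm².
L = V/A = 17476.6/6.3794 = 2739.54 mm → 2.74 m.

2.74 m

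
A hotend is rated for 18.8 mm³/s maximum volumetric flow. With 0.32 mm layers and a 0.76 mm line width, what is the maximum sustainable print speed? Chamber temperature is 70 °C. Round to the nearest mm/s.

A: 0.32 × 0.76 → 0.2432 mm².
v_max = Q/A = 18.8/0.2432 = 77.30 mm/s → 77 mm/s.

77 mm/s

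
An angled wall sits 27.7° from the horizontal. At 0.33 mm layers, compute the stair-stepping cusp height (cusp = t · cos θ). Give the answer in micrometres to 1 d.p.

292.2 μm

Cusp = layer height × cos(27.7°) = 0.33 × 0.8854 = 0.292182 mm = 292.2 μm.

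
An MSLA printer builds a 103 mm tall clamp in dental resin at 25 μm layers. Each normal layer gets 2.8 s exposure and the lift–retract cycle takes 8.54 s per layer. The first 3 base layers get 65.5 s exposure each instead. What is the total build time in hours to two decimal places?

13.03 hours

Layers = ⌈103/0.025⌉ = 4120.
Bottom layers = 3 × (65.5 + 8.54) = 222.12 s.
Remaining layers = 4117 × (2.8 + 8.54) = 46686.78 s.
Sum: 222.12 + 46686.78 = 46908.9 s → 13.03 hours.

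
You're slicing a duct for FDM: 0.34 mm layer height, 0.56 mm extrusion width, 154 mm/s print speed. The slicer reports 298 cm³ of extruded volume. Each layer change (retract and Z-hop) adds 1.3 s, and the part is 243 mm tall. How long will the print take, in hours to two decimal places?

Line area = 0.34 × 0.56 = 0.1904 mm².
Total extruded path = 298000/0.1904 = 1565126.1 mm.
Time extruding: 1565126.1 / 154 → 10163.2 s.
Layers = ⌈243/0.34⌉ = 715.
Non-print overhead = 715 × 1.3, so 929.5 s.
Total = 10163.2 + 929.5 = 11092.7 s = 3.08 hours.

3.08 hours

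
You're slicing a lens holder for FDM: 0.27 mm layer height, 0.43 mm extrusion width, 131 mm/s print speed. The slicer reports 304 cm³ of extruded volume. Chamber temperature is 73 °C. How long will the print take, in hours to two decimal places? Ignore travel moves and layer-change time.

Line area = 0.27 × 0.43 = 0.1161 mm².
Toolpath length = 304 cm³ / 0.1161 mm² = 304000 / 0.1161 = 2618432.4 mm.
Extrusion time = 2618432.4 / 131 = 19988 s.
19988 s = 5.55 hours.

5.55 hours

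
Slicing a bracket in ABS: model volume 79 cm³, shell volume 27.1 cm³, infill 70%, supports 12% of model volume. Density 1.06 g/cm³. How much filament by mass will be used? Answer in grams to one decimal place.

77.3 g

Interior volume = 79 − 27.1, so 51.9 cm³.
Infill deposited = 0.70 × 51.9, so 36.33 cm³.
Support: 0.12 × 79 → 9.48 cm³.
Total printed volume = 27.1 + 36.33 + 9.48, so 72.91 cm³.
Mass = 72.91 × 1.06, so 77.2846 g.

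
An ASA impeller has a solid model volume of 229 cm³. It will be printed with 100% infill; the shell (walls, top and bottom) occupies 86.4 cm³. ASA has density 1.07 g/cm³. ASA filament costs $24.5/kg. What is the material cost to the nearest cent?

$6.00

Volume inside the shell = 229 − 86.4, so 142.6 cm³.
Infill volume: 1.00 × 142.6 → 142.6 cm³.
Deposited volume = 86.4 + 142.6, so 229 cm³.
Mass = 229 × 1.07 = 245.03 g.
Cost = 245.03 g / 1000 × $24.5/kg = $6.00.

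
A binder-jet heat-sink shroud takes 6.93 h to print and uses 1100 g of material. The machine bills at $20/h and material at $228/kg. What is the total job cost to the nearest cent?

Machine-time cost: 20 × 6.93 → $138.60.
Feedstock cost = 228 × 1100/1000 = $250.80.
Job cost: 138.60 + 250.80 = $389.40.

$389.40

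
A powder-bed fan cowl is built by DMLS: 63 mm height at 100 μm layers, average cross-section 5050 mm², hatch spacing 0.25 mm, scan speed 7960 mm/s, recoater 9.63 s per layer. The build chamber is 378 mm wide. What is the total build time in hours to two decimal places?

Number of layers: 63 / 0.1 → 630 (rounded up).
Per-layer scan distance = 5050 / 0.25 = 20200 mm.
Per-layer scan time: 20200 / 7960 → 2.5377 s.
Layer cycle = 2.5377 + 9.63 = 12.1677 s.
Build time = 630 × 12.1677 = 7665.651 s = 2.13 hours.

2.13 hours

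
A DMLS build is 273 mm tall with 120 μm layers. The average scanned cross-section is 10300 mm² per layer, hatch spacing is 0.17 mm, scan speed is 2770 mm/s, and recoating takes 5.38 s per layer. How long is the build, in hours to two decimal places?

Layers = ⌈273/0.12⌉ = 2275.
Hatch length per layer = 10300 / 0.17, so 60588.2 mm.
Scan time per layer = 60588.2 / 2770, so 21.873 s.
Time per layer = 21.873 + 5.38 = 27.253 s.
2275 layers × 27.253 s/layer = 62000.575 s, i.e. 17.22 hours.

17.22 hours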